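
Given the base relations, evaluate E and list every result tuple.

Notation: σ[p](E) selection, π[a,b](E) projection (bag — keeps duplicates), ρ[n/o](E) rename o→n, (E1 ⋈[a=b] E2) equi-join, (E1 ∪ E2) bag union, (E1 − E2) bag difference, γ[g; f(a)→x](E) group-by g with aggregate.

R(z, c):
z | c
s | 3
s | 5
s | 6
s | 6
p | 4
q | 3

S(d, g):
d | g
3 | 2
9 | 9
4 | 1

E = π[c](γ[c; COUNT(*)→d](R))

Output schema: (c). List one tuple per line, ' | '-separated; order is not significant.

Per-node cardinality:
  R → 6
  γ[c; COUNT(*)→d](R) → 4
  π[c](γ[c; COUNT(*)→d](R)) → 4

== RESULT ==
c
3
4
5
6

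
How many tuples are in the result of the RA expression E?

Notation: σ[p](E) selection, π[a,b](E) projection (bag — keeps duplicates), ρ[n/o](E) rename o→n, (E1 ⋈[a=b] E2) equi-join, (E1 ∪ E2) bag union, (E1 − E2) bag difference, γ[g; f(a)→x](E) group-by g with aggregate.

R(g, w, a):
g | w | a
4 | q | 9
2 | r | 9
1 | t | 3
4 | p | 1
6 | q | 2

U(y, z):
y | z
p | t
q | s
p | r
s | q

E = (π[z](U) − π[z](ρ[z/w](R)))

Subexpression sizes:
  U → 4
  π[z](U) → 4
  R → 5
  ρ[z/w](R) → 5
  π[z](ρ[z/w](R)) → 5
  (π[z](U) − π[z](ρ[z/w](R))) → 1

|E| = 1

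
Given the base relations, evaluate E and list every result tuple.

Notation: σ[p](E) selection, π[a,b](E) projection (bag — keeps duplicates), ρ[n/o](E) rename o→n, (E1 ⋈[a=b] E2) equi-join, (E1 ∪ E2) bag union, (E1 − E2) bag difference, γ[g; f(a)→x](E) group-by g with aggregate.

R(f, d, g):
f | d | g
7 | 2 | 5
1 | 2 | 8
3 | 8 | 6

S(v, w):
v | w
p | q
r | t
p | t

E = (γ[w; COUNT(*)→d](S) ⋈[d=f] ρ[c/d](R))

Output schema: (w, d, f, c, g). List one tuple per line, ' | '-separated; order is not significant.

Row counts bottom-up:
  S → 3
  γ[w; COUNT(*)→d](S) → 2
  R → 3
  ρ[c/d](R) → 3
  (γ[w; COUNT(*)→d](S) ⋈[d=f] ρ[c/d](R)) → 1

== RESULT ==
w | d | f | c | g
q | 1 | 1 | 2 | 8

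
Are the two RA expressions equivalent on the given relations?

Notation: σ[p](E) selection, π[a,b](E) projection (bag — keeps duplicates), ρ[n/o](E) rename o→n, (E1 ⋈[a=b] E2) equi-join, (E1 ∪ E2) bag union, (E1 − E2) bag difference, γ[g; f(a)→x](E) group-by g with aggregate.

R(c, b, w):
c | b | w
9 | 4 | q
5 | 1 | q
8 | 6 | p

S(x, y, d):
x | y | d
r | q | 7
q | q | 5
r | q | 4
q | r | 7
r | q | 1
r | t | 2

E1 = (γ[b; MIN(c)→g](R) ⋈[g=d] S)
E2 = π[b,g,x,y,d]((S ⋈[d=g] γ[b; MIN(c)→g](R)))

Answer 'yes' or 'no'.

E1 row counts bottom-up:
  R → 3
  γ[b; MIN(c)→g](R) → 3
  S → 6
  (γ[b; MIN(c)→g](R) ⋈[g=d] S) → 1
E2 row counts bottom-up:
  S → 6
  R → 3
  γ[b; MIN(c)→g](R) → 3
  (S ⋈[d=g] γ[b; MIN(c)→g](R)) → 1
  π[b,g,x,y,d]((S ⋈[d=g] γ[b; MIN(c)→g](R))) → 1

E1 and E2 produce the same multiset:
b | g | x | y | d
1 | 5 | q | q | 5

yes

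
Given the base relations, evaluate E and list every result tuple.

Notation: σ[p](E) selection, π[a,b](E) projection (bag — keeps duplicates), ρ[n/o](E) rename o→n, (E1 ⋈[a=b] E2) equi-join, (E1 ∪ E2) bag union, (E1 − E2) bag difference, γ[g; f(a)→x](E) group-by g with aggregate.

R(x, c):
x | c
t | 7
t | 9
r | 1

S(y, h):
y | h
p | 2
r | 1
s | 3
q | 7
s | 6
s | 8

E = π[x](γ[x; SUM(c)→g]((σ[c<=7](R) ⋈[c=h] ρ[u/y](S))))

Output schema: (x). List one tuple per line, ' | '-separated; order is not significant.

Row counts bottom-up:
  R → 3
  σ[c<=7](R) → 2
  S → 6
  ρ[u/y](S) → 6
  (σ[c<=7](R) ⋈[c=h] ρ[u/y](S)) → 2
  γ[x; SUM(c)→g]((σ[c<=7](R) ⋈[c=h] ρ[u/y](S))) → 2
  π[x](γ[x; SUM(c)→g]((σ[c<=7](R) ⋈[c=h] ρ[u/y](S)))) → 2

== RESULT ==
x
r
t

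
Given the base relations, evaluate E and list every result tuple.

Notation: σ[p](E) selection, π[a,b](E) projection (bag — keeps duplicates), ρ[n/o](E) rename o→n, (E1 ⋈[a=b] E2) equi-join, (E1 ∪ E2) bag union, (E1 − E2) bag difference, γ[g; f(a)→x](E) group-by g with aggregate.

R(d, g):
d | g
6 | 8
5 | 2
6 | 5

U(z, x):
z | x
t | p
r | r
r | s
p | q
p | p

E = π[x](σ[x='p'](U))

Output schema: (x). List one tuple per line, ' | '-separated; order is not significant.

Per-node cardinality:
  U → 5
  σ[x='p'](U) → 2
  π[x](σ[x='p'](U)) → 2

== RESULT ==
x
p
p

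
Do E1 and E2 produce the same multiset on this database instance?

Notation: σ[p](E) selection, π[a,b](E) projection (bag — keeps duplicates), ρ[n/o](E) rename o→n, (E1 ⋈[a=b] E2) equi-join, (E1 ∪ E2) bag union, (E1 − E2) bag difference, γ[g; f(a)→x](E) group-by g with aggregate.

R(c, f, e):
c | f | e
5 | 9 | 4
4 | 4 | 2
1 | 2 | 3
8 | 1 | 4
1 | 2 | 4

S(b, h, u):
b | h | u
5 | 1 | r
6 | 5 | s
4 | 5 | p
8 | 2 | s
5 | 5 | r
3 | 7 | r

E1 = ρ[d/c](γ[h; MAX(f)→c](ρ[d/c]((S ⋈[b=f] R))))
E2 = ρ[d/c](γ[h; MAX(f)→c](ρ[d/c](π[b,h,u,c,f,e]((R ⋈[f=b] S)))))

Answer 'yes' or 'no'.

E1 row counts bottom-up:
  S → 6
  R → 5
  (S ⋈[b=f] R) → 1
  ρ[d/c]((S ⋈[b=f] R)) → 1
  γ[h; MAX(f)→c](ρ[d/c]((S ⋈[b=f] R))) → 1
  ρ[d/c](γ[h; MAX(f)→c](ρ[d/c]((S ⋈[b=f] R)))) → 1
E2 row counts bottom-up:
  R → 5
  S → 6
  (R ⋈[f=b] S) → 1
  π[b,h,u,c,f,e]((R ⋈[f=b] S)) → 1
  ρ[d/c](π[b,h,u,c,f,e]((R ⋈[f=b] S))) → 1
  γ[h; MAX(f)→c](ρ[d/c](π[b,h,u,c,f,e]((R ⋈[f=b] S)))) → 1
  ρ[d/c](γ[h; MAX(f)→c](ρ[d/c](π[b,h,u,c,f,e]((R ⋈[f=b] S))))) → 1

E1 and E2 produce the same multiset:
h | d
5 | 4

yes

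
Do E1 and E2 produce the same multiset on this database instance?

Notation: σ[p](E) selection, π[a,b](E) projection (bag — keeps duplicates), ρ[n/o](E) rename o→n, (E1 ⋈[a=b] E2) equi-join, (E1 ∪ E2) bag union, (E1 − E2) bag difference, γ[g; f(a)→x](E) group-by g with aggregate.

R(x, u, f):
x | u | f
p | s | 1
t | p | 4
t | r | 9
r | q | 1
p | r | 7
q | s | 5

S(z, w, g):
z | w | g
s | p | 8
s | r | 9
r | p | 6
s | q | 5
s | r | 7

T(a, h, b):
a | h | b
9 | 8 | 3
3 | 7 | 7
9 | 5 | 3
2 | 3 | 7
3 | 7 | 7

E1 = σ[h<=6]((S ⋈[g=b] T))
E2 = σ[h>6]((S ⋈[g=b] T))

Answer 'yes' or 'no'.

E1 stepwise |·|:
  S → 5
  T → 5
  (S ⋈[g=b] T) → 3
  σ[h<=6]((S ⋈[g=b] T)) → 1
E2 stepwise |·|:
  S → 5
  T → 5
  (S ⋈[g=b] T) → 3
  σ[h>6]((S ⋈[g=b] T)) → 2

E1 result:
z | w | g | a | h | b
s | r | 7 | 2 | 3 | 7
E2 result:
z | w | g | a | h | b
s | r | 7 | 3 | 7 | 7
s | r | 7 | 3 | 7 | 7
Witness: ('s', 'r', 7, 2, 3, 7) appears 1× in E1 but 0× in E2.

no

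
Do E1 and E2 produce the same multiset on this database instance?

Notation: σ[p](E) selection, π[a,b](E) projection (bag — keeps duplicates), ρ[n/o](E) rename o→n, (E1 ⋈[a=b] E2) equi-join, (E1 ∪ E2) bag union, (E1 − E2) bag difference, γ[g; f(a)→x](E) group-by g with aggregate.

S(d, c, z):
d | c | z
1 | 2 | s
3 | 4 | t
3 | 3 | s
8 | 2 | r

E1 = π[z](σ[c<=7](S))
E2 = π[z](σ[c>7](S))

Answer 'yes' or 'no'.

E1 stepwise |·|:
  S → 4
  σ[c<=7](S) → 4
  π[z](σ[c<=7](S)) → 4
E2 stepwise |·|:
  S → 4
  σ[c>7](S) → 0
  π[z](σ[c>7](S)) → 0

E1 result:
z
r
s
s
t
E2 result:
z
(0 rows)
Witness: ('t',) appears 1× in E1 but 0× in E2.

no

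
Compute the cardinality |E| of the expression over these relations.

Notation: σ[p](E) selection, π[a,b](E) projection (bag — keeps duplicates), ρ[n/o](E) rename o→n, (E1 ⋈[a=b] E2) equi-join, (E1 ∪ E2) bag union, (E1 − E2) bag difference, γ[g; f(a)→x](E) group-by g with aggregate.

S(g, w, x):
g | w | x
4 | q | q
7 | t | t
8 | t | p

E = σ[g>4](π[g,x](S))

Per-node cardinality:
  S → 3
  π[g,x](S) → 3
  σ[g>4](π[g,x](S)) → 2

|E| = 2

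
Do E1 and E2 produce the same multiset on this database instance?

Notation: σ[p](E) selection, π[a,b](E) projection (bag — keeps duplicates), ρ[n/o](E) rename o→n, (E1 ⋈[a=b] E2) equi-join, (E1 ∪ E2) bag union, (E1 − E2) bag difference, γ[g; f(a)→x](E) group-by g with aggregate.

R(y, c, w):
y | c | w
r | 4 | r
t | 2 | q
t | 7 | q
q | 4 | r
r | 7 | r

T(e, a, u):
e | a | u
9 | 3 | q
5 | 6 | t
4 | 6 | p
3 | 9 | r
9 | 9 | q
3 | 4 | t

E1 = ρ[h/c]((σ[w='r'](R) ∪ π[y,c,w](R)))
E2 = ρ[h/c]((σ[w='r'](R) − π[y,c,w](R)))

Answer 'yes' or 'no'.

E1 row counts bottom-up:
  R → 5
  σ[w='r'](R) → 3
  R → 5
  π[y,c,w](R) → 5
  (σ[w='r'](R) ∪ π[y,c,w](R)) → 8
  ρ[h/c]((σ[w='r'](R) ∪ π[y,c,w](R))) → 8
E2 row counts bottom-up:
  R → 5
  σ[w='r'](R) → 3
  R → 5
  π[y,c,w](R) → 5
  (σ[w='r'](R) − π[y,c,w](R)) → 0
  ρ[h/c]((σ[w='r'](R) − π[y,c,w](R))) → 0

E1 result:
y | h | w
q | 4 | r
q | 4 | r
r | 4 | r
r | 4 | r
r | 7 | r
r | 7 | r
t | 2 | q
t | 7 | q
E2 result:
y | h | w
(0 rows)
Witness: ('r', 7, 'r') appears 2× in E1 but 0× in E2.

no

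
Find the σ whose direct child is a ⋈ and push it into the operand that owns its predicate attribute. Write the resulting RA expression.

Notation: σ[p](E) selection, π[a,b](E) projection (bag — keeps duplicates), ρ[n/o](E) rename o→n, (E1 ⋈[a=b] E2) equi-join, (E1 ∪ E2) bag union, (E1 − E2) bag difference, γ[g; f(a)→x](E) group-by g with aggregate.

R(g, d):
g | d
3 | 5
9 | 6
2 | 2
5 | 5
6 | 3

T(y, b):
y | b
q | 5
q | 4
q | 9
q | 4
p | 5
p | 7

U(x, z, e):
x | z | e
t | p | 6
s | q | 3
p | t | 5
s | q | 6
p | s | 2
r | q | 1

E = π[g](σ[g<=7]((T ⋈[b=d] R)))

σ filters on g, owned by the right side.
E' = π[g]((T ⋈[b=d] σ[g<=7](R)))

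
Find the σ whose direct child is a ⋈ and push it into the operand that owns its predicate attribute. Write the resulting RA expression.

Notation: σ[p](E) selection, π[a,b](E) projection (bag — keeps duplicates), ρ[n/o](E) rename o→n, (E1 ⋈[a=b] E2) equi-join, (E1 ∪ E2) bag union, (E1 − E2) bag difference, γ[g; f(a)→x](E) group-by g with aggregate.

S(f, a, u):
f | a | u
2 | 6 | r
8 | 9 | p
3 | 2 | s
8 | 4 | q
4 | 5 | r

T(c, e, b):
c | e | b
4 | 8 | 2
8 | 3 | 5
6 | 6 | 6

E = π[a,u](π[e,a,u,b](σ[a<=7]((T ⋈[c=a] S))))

σ filters on a, owned by the right side.
E' = π[a,u](π[e,a,u,b]((T ⋈[c=a] σ[a<=7](S))))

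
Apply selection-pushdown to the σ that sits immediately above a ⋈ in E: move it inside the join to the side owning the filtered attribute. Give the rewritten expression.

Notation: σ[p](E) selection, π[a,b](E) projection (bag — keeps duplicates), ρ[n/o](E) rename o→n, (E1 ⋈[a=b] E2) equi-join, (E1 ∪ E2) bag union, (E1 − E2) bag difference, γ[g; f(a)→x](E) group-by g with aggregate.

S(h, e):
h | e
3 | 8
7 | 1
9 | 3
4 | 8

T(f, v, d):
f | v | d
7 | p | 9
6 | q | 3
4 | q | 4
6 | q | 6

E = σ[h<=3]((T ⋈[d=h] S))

σ filters on h, owned by the right side.
E' = (T ⋈[d=h] σ[h<=3](S))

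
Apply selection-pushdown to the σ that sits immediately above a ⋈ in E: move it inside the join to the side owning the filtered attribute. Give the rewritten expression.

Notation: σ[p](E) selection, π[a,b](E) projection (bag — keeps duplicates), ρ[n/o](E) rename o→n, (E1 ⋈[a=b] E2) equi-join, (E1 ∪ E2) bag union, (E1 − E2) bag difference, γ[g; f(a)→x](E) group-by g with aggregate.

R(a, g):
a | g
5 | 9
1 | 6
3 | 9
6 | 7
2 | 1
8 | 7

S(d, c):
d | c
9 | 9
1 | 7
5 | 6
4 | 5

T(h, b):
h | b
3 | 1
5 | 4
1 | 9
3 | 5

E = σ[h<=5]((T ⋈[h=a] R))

σ filters on h, owned by the left side.
E' = (σ[h<=5](T) ⋈[h=a] R)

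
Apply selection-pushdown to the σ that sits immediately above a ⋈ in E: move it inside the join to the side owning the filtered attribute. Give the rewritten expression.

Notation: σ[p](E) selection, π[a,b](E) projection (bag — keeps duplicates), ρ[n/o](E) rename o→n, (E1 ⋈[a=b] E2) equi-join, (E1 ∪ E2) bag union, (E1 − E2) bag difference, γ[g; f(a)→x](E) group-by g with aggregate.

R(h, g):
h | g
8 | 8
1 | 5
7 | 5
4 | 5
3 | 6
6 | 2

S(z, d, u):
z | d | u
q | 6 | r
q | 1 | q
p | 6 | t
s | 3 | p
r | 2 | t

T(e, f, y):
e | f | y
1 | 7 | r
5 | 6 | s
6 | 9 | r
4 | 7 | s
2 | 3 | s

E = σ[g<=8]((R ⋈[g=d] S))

σ filters on g, owned by the left side.
E' = (σ[g<=8](R) ⋈[g=d] S)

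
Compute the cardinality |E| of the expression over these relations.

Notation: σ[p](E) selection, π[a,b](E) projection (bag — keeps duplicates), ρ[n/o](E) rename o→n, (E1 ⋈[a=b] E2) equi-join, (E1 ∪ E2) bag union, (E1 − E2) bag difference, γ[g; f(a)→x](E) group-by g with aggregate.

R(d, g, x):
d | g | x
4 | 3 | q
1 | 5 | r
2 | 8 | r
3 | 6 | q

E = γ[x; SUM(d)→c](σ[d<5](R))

Row counts bottom-up:
  R → 4
  σ[d<5](R) → 4
  γ[x; SUM(d)→c](σ[d<5](R)) → 2

|E| = 2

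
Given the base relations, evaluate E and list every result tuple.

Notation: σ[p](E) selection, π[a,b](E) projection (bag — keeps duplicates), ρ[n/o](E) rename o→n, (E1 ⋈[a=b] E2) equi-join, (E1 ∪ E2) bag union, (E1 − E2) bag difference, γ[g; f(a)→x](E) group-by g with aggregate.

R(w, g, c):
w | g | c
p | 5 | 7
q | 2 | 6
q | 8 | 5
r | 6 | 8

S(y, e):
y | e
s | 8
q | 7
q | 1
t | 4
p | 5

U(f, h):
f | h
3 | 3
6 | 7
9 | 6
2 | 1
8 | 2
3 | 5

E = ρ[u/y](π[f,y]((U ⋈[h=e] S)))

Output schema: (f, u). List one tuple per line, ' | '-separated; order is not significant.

Row counts bottom-up:
  U → 6
  S → 5
  (U ⋈[h=e] S) → 3
  π[f,y]((U ⋈[h=e] S)) → 3
  ρ[u/y](π[f,y]((U ⋈[h=e] S))) → 3

== RESULT ==
f | u
2 | q
3 | p
6 | q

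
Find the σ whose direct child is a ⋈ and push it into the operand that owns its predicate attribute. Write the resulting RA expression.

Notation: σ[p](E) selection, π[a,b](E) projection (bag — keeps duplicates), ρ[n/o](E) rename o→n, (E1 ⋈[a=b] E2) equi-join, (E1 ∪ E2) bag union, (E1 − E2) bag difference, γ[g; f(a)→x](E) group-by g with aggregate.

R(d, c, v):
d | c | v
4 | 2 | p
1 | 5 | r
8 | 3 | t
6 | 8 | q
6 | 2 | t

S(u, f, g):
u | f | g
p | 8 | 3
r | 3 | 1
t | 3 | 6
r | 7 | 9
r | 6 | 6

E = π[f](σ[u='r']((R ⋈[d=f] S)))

σ filters on u, owned by the right side.
E' = π[f]((R ⋈[d=f] σ[u='r'](S)))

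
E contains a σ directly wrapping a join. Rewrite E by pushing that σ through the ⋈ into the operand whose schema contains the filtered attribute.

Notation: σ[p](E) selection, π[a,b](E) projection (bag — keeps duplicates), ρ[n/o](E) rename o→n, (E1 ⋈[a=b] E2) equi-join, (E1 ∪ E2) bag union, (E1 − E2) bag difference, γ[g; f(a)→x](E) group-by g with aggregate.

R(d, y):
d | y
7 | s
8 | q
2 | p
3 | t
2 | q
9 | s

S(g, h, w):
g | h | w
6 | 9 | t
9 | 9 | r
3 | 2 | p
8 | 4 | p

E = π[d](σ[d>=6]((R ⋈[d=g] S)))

σ filters on d, owned by the left side.
E' = π[d]((σ[d>=6](R) ⋈[d=g] S))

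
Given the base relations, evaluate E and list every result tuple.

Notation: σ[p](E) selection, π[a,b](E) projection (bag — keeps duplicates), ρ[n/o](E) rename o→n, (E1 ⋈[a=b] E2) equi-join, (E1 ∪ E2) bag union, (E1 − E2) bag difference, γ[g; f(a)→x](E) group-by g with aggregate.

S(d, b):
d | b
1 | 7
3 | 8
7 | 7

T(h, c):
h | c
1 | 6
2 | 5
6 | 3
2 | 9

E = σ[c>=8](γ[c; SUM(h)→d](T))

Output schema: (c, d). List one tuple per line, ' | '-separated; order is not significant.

Per-node cardinality:
  T → 4
  γ[c; SUM(h)→d](T) → 4
  σ[c>=8](γ[c; SUM(h)→d](T)) → 1

== RESULT ==
c | d
9 | 2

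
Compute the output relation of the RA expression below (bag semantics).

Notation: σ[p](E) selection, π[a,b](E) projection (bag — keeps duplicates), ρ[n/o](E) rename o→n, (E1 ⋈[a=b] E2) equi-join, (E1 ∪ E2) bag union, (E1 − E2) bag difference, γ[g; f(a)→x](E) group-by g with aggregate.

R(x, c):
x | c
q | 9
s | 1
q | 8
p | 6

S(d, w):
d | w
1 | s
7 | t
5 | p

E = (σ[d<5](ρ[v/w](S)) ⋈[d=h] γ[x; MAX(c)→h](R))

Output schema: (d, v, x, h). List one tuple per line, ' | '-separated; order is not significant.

Per-node cardinality:
  S → 3
  ρ[v/w](S) → 3
  σ[d<5](ρ[v/w](S)) → 1
  R → 4
  γ[x; MAX(c)→h](R) → 3
  (σ[d<5](ρ[v/w](S)) ⋈[d=h] γ[x; MAX(c)→h](R)) → 1

== RESULT ==
d | v | x | h
1 | s | s | 1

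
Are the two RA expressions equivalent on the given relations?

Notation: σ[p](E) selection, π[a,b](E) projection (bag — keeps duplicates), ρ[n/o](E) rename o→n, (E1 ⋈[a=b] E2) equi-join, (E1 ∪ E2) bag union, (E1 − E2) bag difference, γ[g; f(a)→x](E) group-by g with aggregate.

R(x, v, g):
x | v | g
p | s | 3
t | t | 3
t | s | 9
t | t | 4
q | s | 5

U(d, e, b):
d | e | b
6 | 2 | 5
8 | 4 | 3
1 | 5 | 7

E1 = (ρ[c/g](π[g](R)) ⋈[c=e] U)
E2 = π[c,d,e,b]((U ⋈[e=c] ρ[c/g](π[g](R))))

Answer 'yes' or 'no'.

E1 row counts bottom-up:
  R → 5
  π[g](R) → 5
  ρ[c/g](π[g](R)) → 5
  U → 3
  (ρ[c/g](π[g](R)) ⋈[c=e] U) → 2
E2 row counts bottom-up:
  U → 3
  R → 5
  π[g](R) → 5
  ρ[c/g](π[g](R)) → 5
  (U ⋈[e=c] ρ[c/g](π[g](R))) → 2
  π[c,d,e,b]((U ⋈[e=c] ρ[c/g](π[g](R)))) → 2

E1 and E2 produce the same multiset:
c | d | e | b
4 | 8 | 4 | 3
5 | 1 | 5 | 7

yes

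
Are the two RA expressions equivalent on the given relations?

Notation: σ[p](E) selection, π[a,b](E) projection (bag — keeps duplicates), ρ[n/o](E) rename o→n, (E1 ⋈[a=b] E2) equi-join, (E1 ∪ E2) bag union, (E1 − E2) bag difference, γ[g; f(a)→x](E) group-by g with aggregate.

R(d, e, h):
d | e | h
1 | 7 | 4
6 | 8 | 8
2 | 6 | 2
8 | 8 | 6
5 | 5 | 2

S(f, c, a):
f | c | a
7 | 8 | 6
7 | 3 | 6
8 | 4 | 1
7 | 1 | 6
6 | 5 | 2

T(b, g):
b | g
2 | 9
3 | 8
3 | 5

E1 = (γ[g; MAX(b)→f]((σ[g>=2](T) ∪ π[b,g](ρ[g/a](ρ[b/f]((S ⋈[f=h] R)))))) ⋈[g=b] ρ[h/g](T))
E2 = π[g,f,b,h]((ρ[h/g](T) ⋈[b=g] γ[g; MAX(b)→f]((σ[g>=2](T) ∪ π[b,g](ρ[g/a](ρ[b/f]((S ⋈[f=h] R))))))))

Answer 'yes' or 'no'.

E1 subexpression sizes:
  T → 3
  σ[g>=2](T) → 3
  S → 5
  R → 5
  (S ⋈[f=h] R) → 2
  ρ[b/f]((S ⋈[f=h] R)) → 2
  ρ[g/a](ρ[b/f]((S ⋈[f=h] R))) → 2
  π[b,g](ρ[g/a](ρ[b/f]((S ⋈[f=h] R)))) → 2
  (σ[g>=2](T) ∪ π[b,g](ρ[g/a](ρ[b/f]((S ⋈[f=h] R))))) → 5
  γ[g; MAX(b)→f]((σ[g>=2](T) ∪ π[b,g](ρ[g/a](ρ[b/f]((S ⋈[f=h] R)))))) → 5
  T → 3
  ρ[h/g](T) → 3
  (γ[g; MAX(b)→f]((σ[g>=2](T) ∪ π[b,g](ρ[g/a](ρ[b/f]((S ⋈[f=h] R)))))) ⋈[g=b] ρ[h/g](T)) → 1
E2 subexpression sizes:
  T → 3
  ρ[h/g](T) → 3
  T → 3
  σ[g>=2](T) → 3
  S → 5
  R → 5
  (S ⋈[f=h] R) → 2
  ρ[b/f]((S ⋈[f=h] R)) → 2
  ρ[g/a](ρ[b/f]((S ⋈[f=h] R))) → 2
  π[b,g](ρ[g/a](ρ[b/f]((S ⋈[f=h] R)))) → 2
  (σ[g>=2](T) ∪ π[b,g](ρ[g/a](ρ[b/f]((S ⋈[f=h] R))))) → 5
  γ[g; MAX(b)→f]((σ[g>=2](T) ∪ π[b,g](ρ[g/a](ρ[b/f]((S ⋈[f=h] R)))))) → 5
  (ρ[h/g](T) ⋈[b=g] γ[g; MAX(b)→f]((σ[g>=2](T) ∪ π[b,g](ρ[g/a](ρ[b/f]((S ⋈[f=h] R))))))) → 1
  π[g,f,b,h]((ρ[h/g](T) ⋈[b=g] γ[g; MAX(b)→f]((σ[g>=2](T) ∪ π[b,g](ρ[g/a](ρ[b/f]((S ⋈[f=h] R)))))))) → 1

E1 and E2 produce the same multiset:
g | f | b | h
2 | 6 | 2 | 9

yes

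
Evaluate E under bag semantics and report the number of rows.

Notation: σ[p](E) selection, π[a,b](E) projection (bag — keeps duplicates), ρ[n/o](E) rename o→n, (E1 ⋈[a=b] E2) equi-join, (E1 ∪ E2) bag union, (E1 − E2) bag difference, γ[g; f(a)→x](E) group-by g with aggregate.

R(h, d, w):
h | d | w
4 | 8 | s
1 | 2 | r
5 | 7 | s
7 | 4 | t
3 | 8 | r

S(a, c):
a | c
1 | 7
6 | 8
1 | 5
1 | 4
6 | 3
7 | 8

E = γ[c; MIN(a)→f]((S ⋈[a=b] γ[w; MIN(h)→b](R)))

Per-node cardinality:
  S → 6
  R → 5
  γ[w; MIN(h)→b](R) → 3
  (S ⋈[a=b] γ[w; MIN(h)→b](R)) → 4
  γ[c; MIN(a)→f]((S ⋈[a=b] γ[w; MIN(h)→b](R))) → 4

|E| = 4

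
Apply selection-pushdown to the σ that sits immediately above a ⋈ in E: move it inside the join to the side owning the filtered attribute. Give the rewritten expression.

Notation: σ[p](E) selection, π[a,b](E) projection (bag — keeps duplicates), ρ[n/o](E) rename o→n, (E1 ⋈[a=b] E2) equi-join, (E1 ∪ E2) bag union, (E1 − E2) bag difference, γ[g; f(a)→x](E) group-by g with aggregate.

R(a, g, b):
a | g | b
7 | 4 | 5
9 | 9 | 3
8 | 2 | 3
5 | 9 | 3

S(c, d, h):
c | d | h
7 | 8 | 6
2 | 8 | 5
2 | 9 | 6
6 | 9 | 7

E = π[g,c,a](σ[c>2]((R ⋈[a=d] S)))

σ filters on c, owned by the right side.
E' = π[g,c,a]((R ⋈[a=d] σ[c>2](S)))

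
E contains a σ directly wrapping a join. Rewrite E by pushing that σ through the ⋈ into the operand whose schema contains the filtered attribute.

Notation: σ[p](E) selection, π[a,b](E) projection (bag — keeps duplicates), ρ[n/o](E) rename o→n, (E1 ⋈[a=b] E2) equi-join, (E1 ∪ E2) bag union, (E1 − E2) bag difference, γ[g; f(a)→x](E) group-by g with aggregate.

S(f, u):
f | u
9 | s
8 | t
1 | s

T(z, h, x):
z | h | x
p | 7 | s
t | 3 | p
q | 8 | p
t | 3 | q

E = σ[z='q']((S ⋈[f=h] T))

σ filters on z, owned by the right side.
E' = (S ⋈[f=h] σ[z='q'](T))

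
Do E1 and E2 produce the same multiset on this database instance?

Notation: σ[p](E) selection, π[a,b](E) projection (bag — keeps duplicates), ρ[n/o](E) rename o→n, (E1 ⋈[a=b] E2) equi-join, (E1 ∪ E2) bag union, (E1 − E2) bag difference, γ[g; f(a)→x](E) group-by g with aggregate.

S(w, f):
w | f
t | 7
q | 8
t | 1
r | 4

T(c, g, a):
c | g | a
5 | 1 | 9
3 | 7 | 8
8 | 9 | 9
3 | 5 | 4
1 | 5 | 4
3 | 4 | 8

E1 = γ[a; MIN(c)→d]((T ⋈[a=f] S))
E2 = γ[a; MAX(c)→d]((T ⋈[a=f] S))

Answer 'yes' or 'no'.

E1 row counts bottom-up:
  T → 6
  S → 4
  (T ⋈[a=f] S) → 4
  γ[a; MIN(c)→d]((T ⋈[a=f] S)) → 2
E2 row counts bottom-up:
  T → 6
  S → 4
  (T ⋈[a=f] S) → 4
  γ[a; MAX(c)→d]((T ⋈[a=f] S)) → 2

E1 result:
a | d
4 | 1
8 | 3
E2 result:
a | d
4 | 3
8 | 3
Witness: (4, 1) appears 1× in E1 but 0× in E2.

no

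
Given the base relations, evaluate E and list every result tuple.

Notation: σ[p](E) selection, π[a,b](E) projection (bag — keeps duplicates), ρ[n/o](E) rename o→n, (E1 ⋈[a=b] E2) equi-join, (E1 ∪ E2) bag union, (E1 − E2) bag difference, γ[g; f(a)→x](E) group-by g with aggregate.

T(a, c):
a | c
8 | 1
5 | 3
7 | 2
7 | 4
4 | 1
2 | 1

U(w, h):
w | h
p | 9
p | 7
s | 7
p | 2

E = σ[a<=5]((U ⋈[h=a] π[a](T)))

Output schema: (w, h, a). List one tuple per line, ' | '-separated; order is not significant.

Per-node cardinality:
  U → 4
  T → 6
  π[a](T) → 6
  (U ⋈[h=a] π[a](T)) → 5
  σ[a<=5]((U ⋈[h=a] π[a](T))) → 1

== RESULT ==
w | h | a
p | 2 | 2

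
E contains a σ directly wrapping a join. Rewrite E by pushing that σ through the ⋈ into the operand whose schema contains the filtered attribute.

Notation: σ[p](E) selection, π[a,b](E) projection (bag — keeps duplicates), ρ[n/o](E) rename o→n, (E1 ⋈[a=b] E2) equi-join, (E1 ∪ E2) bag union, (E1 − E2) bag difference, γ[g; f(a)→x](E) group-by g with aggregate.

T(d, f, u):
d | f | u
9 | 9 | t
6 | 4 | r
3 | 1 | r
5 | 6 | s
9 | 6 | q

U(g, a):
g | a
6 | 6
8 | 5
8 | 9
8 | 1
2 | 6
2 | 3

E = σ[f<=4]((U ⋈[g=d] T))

σ filters on f, owned by the right side.
E' = (U ⋈[g=d] σ[f<=4](T))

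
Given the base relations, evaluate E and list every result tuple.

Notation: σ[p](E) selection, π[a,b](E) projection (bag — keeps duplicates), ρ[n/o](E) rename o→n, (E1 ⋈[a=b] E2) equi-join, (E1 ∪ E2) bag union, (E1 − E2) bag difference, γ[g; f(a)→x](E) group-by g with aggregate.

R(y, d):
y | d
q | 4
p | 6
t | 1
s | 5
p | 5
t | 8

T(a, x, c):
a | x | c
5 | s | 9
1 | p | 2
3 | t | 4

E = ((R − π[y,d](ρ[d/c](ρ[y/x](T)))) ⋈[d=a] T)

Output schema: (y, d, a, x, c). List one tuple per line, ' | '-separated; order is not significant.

Subexpression sizes:
  R → 6
  T → 3
  ρ[y/x](T) → 3
  ρ[d/c](ρ[y/x](T)) → 3
  π[y,d](ρ[d/c](ρ[y/x](T))) → 3
  (R − π[y,d](ρ[d/c](ρ[y/x](T)))) → 6
  T → 3
  ((R − π[y,d](ρ[d/c](ρ[y/x](T)))) ⋈[d=a] T) → 3

== RESULT ==
y | d | a | x | c
p | 5 | 5 | s | 9
s | 5 | 5 | s | 9
t | 1 | 1 | p | 2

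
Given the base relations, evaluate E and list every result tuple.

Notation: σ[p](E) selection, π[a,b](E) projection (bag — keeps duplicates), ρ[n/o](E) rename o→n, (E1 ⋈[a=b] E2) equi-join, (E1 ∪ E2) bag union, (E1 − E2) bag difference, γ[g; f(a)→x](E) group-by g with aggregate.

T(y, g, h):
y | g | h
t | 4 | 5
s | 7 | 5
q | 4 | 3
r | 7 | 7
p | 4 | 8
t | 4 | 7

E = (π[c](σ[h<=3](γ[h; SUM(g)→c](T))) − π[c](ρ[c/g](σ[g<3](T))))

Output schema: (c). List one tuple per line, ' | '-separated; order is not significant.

Subexpression sizes:
  T → 6
  γ[h; SUM(g)→c](T) → 4
  σ[h<=3](γ[h; SUM(g)→c](T)) → 1
  π[c](σ[h<=3](γ[h; SUM(g)→c](T))) → 1
  T → 6
  σ[g<3](T) → 0
  ρ[c/g](σ[g<3](T)) → 0
  π[c](ρ[c/g](σ[g<3](T))) → 0
  (π[c](σ[h<=3](γ[h; SUM(g)→c](T))) − π[c](ρ[c/g](σ[g<3](T)))) → 1

== RESULT ==
c
4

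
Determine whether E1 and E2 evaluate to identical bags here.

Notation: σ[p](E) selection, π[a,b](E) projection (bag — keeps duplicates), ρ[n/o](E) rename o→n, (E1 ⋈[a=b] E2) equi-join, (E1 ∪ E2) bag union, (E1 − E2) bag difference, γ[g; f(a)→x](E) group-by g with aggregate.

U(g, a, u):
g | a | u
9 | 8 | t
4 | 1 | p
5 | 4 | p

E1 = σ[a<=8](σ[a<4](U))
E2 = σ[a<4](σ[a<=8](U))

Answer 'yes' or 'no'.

E1 stepwise |·|:
  U → 3
  σ[a<4](U) → 1
  σ[a<=8](σ[a<4](U)) → 1
E2 stepwise |·|:
  U → 3
  σ[a<=8](U) → 3
  σ[a<4](σ[a<=8](U)) → 1

E1 and E2 produce the same multiset:
g | a | u
4 | 1 | p

yes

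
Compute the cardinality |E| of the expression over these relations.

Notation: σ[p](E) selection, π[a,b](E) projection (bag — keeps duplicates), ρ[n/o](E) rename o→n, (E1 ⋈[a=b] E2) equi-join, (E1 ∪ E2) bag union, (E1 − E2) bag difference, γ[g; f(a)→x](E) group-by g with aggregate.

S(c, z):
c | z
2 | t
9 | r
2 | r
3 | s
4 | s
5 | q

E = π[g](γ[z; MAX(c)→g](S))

Per-node cardinality:
  S → 6
  γ[z; MAX(c)→g](S) → 4
  π[g](γ[z; MAX(c)→g](S)) → 4

|E| = 4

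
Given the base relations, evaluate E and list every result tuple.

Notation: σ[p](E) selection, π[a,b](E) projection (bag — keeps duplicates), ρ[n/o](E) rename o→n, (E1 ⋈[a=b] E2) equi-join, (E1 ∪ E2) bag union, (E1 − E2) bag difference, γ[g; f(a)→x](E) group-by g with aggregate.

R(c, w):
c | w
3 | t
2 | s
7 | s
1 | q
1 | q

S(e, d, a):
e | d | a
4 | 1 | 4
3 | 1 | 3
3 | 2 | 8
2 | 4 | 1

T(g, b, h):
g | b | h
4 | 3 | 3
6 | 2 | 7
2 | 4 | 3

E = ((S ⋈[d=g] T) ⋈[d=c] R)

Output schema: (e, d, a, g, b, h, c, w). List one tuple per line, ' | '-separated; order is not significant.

Row counts bottom-up:
  S → 4
  T → 3
  (S ⋈[d=g] T) → 2
  R → 5
  ((S ⋈[d=g] T) ⋈[d=c] R) → 1

== RESULT ==
e | d | a | g | b | h | c | w
3 | 2 | 8 | 2 | 4 | 3 | 2 | s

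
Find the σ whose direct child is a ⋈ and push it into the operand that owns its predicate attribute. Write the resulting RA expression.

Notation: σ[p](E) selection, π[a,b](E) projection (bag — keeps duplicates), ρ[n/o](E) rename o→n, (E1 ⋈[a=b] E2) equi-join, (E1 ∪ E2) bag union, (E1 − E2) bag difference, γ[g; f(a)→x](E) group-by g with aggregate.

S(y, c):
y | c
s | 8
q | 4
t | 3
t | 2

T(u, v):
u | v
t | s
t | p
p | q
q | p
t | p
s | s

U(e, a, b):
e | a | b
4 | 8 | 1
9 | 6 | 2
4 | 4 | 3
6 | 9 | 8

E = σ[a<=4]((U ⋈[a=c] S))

σ filters on a, owned by the left side.
E' = (σ[a<=4](U) ⋈[a=c] S)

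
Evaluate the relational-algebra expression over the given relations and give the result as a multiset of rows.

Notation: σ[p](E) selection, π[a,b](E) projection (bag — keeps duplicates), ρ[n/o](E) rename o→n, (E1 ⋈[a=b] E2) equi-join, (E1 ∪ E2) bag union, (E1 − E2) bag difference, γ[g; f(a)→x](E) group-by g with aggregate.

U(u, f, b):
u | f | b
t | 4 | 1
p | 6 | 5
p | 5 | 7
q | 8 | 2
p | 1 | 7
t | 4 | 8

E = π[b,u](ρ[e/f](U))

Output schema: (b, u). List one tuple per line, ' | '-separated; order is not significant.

Subexpression sizes:
  U → 6
  ρ[e/f](U) → 6
  π[b,u](ρ[e/f](U)) → 6

== RESULT ==
b | u
1 | t
2 | q
5 | p
7 | p
7 | p
8 | t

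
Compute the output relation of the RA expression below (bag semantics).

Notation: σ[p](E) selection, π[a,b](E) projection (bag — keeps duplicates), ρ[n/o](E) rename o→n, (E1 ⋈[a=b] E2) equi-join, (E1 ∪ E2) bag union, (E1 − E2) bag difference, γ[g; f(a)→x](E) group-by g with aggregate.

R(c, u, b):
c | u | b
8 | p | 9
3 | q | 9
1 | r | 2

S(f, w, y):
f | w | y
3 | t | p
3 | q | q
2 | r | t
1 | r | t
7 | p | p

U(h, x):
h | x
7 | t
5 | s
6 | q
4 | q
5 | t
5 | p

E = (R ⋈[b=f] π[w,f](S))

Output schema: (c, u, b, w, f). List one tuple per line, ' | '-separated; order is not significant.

Stepwise |·|:
  R → 3
  S → 5
  π[w,f](S) → 5
  (R ⋈[b=f] π[w,f](S)) → 1

== RESULT ==
c | u | b | w | f
1 | r | 2 | r | 2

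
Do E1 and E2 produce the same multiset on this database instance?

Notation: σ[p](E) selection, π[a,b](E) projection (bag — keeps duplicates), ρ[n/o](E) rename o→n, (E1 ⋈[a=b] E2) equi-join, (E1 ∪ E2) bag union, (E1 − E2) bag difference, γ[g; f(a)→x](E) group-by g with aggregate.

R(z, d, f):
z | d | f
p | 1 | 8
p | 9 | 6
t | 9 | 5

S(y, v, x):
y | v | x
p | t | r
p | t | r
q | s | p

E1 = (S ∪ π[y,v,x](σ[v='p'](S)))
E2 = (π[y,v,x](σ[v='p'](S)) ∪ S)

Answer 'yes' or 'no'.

E1 row counts bottom-up:
  S → 3
  S → 3
  σ[v='p'](S) → 0
  π[y,v,x](σ[v='p'](S)) → 0
  (S ∪ π[y,v,x](σ[v='p'](S))) → 3
E2 row counts bottom-up:
  S → 3
  σ[v='p'](S) → 0
  π[y,v,x](σ[v='p'](S)) → 0
  S → 3
  (π[y,v,x](σ[v='p'](S)) ∪ S) → 3

E1 and E2 produce the same multiset:
y | v | x
p | t | r
p | t | r
q | s | p

yes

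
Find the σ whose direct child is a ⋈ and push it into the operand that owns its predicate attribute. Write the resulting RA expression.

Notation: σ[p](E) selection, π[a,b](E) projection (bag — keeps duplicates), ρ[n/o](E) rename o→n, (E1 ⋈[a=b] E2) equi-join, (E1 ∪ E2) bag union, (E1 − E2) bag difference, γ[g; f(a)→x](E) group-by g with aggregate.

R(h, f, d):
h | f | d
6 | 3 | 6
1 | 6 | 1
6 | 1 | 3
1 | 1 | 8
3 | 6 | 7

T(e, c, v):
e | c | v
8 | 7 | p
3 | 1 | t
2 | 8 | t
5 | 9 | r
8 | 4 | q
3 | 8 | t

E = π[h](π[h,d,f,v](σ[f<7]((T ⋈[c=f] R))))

σ filters on f, owned by the right side.
E' = π[h](π[h,d,f,v]((T ⋈[c=f] σ[f<7](R))))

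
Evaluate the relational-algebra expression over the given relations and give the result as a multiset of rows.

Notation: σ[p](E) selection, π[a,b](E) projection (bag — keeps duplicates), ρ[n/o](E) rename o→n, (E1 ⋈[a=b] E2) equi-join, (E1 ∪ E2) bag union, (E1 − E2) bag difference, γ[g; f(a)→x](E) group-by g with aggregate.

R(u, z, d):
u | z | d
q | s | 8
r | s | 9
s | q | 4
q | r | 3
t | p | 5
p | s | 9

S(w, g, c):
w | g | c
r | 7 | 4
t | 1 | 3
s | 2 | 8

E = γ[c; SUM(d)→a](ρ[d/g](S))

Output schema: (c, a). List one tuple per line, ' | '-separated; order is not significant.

Subexpression sizes:
  S → 3
  ρ[d/g](S) → 3
  γ[c; SUM(d)→a](ρ[d/g](S)) → 3

== RESULT ==
c | a
3 | 1
4 | 7
8 | 2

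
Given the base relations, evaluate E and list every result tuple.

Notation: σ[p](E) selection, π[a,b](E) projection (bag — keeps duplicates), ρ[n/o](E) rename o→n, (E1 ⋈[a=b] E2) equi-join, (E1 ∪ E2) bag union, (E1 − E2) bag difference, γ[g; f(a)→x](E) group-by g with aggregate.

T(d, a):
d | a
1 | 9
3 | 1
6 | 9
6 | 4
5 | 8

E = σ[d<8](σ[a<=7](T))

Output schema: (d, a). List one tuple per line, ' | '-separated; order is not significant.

Subexpression sizes:
  T → 5
  σ[a<=7](T) → 2
  σ[d<8](σ[a<=7](T)) → 2

== RESULT ==
d | a
3 | 1
6 | 4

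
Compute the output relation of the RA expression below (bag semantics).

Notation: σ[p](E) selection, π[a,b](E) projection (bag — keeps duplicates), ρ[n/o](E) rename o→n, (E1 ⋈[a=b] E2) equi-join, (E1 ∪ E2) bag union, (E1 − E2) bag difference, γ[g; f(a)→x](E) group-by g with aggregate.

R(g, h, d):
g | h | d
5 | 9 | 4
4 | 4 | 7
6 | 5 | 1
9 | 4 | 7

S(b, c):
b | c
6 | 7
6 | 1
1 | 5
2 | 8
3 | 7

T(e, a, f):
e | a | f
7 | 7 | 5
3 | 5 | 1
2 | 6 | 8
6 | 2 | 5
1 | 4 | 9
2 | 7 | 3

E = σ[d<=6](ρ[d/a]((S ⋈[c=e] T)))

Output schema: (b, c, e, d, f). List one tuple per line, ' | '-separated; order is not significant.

Stepwise |·|:
  S → 5
  T → 6
  (S ⋈[c=e] T) → 3
  ρ[d/a]((S ⋈[c=e] T)) → 3
  σ[d<=6](ρ[d/a]((S ⋈[c=e] T))) → 1

== RESULT ==
b | c | e | d | f
6 | 1 | 1 | 4 | 9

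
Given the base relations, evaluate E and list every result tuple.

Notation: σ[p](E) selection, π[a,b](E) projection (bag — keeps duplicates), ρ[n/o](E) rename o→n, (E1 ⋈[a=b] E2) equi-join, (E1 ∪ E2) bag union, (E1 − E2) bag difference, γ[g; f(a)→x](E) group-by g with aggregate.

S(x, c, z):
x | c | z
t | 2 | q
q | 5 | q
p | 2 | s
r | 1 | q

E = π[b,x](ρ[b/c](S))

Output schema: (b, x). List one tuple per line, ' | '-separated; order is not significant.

Row counts bottom-up:
  S → 4
  ρ[b/c](S) → 4
  π[b,x](ρ[b/c](S)) → 4

== RESULT ==
b | x
1 | r
2 | p
2 | t
5 | q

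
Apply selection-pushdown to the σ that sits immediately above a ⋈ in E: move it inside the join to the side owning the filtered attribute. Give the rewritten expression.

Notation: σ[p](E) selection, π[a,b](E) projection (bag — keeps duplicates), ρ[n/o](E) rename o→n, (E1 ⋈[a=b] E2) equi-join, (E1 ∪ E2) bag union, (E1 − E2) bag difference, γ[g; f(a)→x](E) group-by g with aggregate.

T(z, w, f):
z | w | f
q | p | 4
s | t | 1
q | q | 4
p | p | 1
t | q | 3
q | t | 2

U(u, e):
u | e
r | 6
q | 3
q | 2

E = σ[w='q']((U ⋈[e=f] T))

σ filters on w, owned by the right side.
E' = (U ⋈[e=f] σ[w='q'](T))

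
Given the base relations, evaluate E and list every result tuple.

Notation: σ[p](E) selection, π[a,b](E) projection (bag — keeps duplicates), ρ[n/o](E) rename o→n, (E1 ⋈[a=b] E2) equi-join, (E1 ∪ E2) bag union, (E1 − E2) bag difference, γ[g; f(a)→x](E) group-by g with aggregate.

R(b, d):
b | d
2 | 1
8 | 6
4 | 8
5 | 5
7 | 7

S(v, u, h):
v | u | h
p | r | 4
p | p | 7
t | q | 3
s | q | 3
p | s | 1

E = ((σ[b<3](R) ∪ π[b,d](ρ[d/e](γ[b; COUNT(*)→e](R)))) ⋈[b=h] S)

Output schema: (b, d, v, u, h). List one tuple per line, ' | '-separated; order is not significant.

Row counts bottom-up:
  R → 5
  σ[b<3](R) → 1
  R → 5
  γ[b; COUNT(*)→e](R) → 5
  ρ[d/e](γ[b; COUNT(*)→e](R)) → 5
  π[b,d](ρ[d/e](γ[b; COUNT(*)→e](R))) → 5
  (σ[b<3](R) ∪ π[b,d](ρ[d/e](γ[b; COUNT(*)→e](R)))) → 6
  S → 5
  ((σ[b<3](R) ∪ π[b,d](ρ[d/e](γ[b; COUNT(*)→e](R)))) ⋈[b=h] S) → 2

== RESULT ==
b | d | v | u | h
4 | 1 | p | r | 4
7 | 1 | p | p | 7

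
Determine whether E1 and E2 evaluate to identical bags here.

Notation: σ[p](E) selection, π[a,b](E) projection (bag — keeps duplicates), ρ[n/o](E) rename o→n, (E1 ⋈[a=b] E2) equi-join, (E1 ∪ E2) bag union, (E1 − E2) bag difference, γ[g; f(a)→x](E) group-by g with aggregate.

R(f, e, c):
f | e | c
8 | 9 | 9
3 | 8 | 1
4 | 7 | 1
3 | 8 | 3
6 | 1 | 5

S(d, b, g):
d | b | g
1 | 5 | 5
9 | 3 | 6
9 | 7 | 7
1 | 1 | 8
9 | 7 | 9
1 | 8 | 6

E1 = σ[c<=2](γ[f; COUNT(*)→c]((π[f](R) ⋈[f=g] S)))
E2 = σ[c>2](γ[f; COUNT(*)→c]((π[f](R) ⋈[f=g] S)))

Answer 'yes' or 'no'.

E1 subexpression sizes:
  R → 5
  π[f](R) → 5
  S → 6
  (π[f](R) ⋈[f=g] S) → 3
  γ[f; COUNT(*)→c]((π[f](R) ⋈[f=g] S)) → 2
  σ[c<=2](γ[f; COUNT(*)→c]((π[f](R) ⋈[f=g] S))) → 2
E2 subexpression sizes:
  R → 5
  π[f](R) → 5
  S → 6
  (π[f](R) ⋈[f=g] S) → 3
  γ[f; COUNT(*)→c]((π[f](R) ⋈[f=g] S)) → 2
  σ[c>2](γ[f; COUNT(*)→c]((π[f](R) ⋈[f=g] S))) → 0

E1 result:
f | c
6 | 2
8 | 1
E2 result:
f | c
(0 rows)
Witness: (6, 2) appears 1× in E1 but 0× in E2.

no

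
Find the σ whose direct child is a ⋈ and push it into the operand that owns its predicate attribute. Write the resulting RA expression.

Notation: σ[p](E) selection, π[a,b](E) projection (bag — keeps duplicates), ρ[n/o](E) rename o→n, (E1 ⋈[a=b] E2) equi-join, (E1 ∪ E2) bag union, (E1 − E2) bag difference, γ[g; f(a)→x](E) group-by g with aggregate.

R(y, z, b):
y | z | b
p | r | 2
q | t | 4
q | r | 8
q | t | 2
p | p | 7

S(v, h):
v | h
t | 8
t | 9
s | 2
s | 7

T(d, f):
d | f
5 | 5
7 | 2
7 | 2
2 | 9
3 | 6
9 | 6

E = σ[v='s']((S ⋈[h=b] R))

σ filters on v, owned by the left side.
E' = (σ[v='s'](S) ⋈[h=b] R)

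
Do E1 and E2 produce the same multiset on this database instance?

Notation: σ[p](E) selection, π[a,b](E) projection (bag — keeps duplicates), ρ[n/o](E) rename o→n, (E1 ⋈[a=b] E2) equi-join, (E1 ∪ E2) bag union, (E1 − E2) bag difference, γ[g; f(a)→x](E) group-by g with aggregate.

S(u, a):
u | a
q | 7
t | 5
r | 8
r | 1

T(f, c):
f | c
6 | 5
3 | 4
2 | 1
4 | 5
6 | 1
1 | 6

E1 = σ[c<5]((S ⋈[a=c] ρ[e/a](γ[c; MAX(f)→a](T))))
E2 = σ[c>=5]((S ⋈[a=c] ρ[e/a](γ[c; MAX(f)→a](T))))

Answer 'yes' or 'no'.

E1 subexpression sizes:
  S → 4
  T → 6
  γ[c; MAX(f)→a](T) → 4
  ρ[e/a](γ[c; MAX(f)→a](T)) → 4
  (S ⋈[a=c] ρ[e/a](γ[c; MAX(f)→a](T))) → 2
  σ[c<5]((S ⋈[a=c] ρ[e/a](γ[c; MAX(f)→a](T)))) → 1
E2 subexpression sizes:
  S → 4
  T → 6
  γ[c; MAX(f)→a](T) → 4
  ρ[e/a](γ[c; MAX(f)→a](T)) → 4
  (S ⋈[a=c] ρ[e/a](γ[c; MAX(f)→a](T))) → 2
  σ[c>=5]((S ⋈[a=c] ρ[e/a](γ[c; MAX(f)→a](T)))) → 1

E1 result:
u | a | c | e
r | 1 | 1 | 6
E2 result:
u | a | c | e
t | 5 | 5 | 6
Witness: ('t', 5, 5, 6) appears 0× in E1 but 1× in E2.

no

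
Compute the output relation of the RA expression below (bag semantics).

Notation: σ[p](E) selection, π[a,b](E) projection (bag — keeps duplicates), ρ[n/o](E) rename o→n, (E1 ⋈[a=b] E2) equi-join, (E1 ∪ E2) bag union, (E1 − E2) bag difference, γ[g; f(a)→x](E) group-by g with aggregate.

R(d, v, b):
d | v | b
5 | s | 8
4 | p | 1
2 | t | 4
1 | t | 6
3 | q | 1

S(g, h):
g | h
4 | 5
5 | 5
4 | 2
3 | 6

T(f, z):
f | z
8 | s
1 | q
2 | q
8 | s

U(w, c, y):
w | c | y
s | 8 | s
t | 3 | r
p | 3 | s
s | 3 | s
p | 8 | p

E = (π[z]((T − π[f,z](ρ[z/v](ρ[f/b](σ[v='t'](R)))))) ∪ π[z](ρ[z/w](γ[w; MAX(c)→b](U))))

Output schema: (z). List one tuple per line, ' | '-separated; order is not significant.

Row counts bottom-up:
  T → 4
  R → 5
  σ[v='t'](R) → 2
  ρ[f/b](σ[v='t'](R)) → 2
  ρ[z/v](ρ[f/b](σ[v='t'](R))) → 2
  π[f,z](ρ[z/v](ρ[f/b](σ[v='t'](R)))) → 2
  (T − π[f,z](ρ[z/v](ρ[f/b](σ[v='t'](R))))) → 4
  π[z]((T − π[f,z](ρ[z/v](ρ[f/b](σ[v='t'](R)))))) → 4
  U → 5
  γ[w; MAX(c)→b](U) → 3
  ρ[z/w](γ[w; MAX(c)→b](U)) → 3
  π[z](ρ[z/w](γ[w; MAX(c)→b](U))) → 3
  (π[z]((T − π[f,z](ρ[z/v](ρ[f/b](σ[v='t'](R)))))) ∪ π[z](ρ[z/w](γ[w; MAX(c)→b](U)))) → 7

== RESULT ==
z
p
q
q
s
s
s
t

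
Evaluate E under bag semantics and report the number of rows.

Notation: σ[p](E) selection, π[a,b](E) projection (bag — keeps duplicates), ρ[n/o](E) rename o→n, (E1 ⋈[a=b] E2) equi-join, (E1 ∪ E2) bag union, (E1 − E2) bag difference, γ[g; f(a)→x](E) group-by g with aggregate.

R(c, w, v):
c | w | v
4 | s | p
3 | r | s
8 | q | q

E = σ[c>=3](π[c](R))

Per-node cardinality:
  R → 3
  π[c](R) → 3
  σ[c>=3](π[c](R)) → 3

|E| = 3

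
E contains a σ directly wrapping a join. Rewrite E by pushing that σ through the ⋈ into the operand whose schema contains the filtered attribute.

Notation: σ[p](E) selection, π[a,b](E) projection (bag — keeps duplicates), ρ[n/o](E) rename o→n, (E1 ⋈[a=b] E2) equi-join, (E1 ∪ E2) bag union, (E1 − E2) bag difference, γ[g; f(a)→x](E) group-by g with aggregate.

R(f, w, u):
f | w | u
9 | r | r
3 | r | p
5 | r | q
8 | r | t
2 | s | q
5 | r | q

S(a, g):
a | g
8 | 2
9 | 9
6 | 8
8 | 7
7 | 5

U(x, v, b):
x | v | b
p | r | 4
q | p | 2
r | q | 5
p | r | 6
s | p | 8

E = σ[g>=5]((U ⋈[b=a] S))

σ filters on g, owned by the right side.
E' = (U ⋈[b=a] σ[g>=5](S))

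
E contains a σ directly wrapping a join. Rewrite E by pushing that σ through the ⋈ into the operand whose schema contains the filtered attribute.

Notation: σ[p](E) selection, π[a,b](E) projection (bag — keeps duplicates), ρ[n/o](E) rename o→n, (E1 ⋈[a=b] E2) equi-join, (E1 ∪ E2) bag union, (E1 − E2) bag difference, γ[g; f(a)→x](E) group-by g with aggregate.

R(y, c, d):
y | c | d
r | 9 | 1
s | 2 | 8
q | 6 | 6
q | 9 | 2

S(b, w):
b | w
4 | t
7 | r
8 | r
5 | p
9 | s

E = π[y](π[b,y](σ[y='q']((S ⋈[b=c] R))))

σ filters on y, owned by the right side.
E' = π[y](π[b,y]((S ⋈[b=c] σ[y='q'](R))))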